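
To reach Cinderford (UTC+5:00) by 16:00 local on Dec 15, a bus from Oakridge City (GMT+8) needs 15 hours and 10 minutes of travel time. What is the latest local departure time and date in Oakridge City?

03:50 on Dec 15

Target arrival in UTC: 16:00 − 5:00 = 11:00 on Dec 15.
Subtract 15 hours 10 minutes → departure 19:50 UTC on Dec 14.
Oakridge City is UTC+8:00: 19:50 + 8:00 = 03:50 on Dec 15.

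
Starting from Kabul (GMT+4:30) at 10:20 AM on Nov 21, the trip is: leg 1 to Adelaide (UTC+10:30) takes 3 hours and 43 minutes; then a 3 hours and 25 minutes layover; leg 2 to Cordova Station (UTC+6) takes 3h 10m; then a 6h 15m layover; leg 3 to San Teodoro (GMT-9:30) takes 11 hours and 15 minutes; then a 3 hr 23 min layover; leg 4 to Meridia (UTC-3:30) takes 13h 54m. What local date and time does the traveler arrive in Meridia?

Convert departure to UTC: 10:20 AM − 4:30 = 5:50 AM UTC on Nov 21.
Add 3 hours 43 minutes leg 1 → 9:33 AM UTC.
Add 3 hours and 25 minutes layover in Adelaide → 12:58 PM UTC.
Add 3 hours 10 minutes leg 2 → 4:08 PM UTC.
Add 6 hours and 15 minutes layover in Cordova Station → 10:23 PM UTC.
Add 11 hours and 15 minutes leg 3 → 9:38 AM UTC (Nov 22).
Add 3 hours and 23 minutes layover in San Teodoro → 1:01 PM UTC.
Add 13 hours and 54 minutes leg 4 → 2:55 AM UTC (Nov 23).
Meridia is UTC−3:30, so local arrival = 2:55 AM − 3:30 = 11:25 PM on Nov 22.

11:25 PM on November 22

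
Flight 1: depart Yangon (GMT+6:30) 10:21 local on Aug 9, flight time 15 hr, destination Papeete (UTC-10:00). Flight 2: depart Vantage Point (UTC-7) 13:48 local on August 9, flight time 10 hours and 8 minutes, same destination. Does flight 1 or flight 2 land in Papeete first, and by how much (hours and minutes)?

Flight 1 in UTC: 10:21 − 6:30 = 03:51 on Aug 9.
+15 hours → arrive 18:51 UTC on Aug 9.
Flight 2 in UTC: 13:48 + 7:00 = 20:48 on Aug 9.
+10 hours and 8 minutes → arrive 06:56 UTC on Aug 10.
Flight 1 lands earlier by 12 hours 5 minutes.

the first, by 12 hours 5 minutes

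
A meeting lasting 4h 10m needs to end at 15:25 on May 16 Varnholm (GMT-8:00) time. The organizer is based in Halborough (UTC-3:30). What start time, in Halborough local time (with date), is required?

15:45 on May 16

Target end time in UTC: 15:25 + 8:00 = 23:25 on May 16.
Subtract 4 hours 10 minutes → start 19:15 UTC on May 16.
Halborough is UTC−3:30: 19:15 − 3:30 = 15:45 on May 16.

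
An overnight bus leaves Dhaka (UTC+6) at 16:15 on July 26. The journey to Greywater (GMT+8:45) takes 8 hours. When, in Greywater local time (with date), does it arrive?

03:00 on July 27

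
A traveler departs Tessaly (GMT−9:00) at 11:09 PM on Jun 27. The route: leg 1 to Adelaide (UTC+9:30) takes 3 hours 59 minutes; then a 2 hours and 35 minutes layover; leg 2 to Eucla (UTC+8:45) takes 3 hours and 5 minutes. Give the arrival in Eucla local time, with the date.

2:33 AM on Jun 29

Convert departure to UTC: 11:09 PM + 9:00 = 8:09 AM UTC on Jun 28.
Add 3 hours and 59 minutes leg 1 → 12:08 PM UTC.
Add 2 hours 35 minutes layover in Adelaide → 2:43 PM UTC.
Add 3 hours 5 minutes leg 2 → 5:48 PM UTC.
Eucla is UTC+8:45, so local arrival = 5:48 PM + 8:45 = 2:33 AM on Jun 29.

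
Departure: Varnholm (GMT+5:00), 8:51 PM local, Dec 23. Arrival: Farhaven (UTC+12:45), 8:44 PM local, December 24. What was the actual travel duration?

16 hours 8 minutes

Departure in UTC: 8:51 PM − 5:00 = 3:51 PM on Dec 23.
Arrival in UTC: 8:44 PM − 12:45 = 7:59 AM on Dec 24.
Elapsed = 7:59 AM − 3:51 PM (+1 day) = 16 hours 8 minutes.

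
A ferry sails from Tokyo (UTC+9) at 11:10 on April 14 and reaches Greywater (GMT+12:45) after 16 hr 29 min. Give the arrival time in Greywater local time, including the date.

Greywater is 3:45 ahead of Tokyo.
After 16 hours and 29 minutes it is 03:39 (Apr 15) in Tokyo.
Shift by the zone difference: 03:39 + 3:45 = 07:24 on Apr 15 in Greywater.

07:24 on April 15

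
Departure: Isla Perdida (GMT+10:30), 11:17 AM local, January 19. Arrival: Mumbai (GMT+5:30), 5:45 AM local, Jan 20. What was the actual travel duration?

Mumbai is 5:00 behind Isla Perdida.
Clock-face elapsed time (ignoring zones) is 18 hours 28 minutes.
Actual elapsed = 18 hours 28 minutes + 5:00 = 23 hours 28 minutes.

23 hours 28 minutes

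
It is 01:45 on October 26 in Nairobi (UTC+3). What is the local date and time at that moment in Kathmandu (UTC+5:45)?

04:30 on October 26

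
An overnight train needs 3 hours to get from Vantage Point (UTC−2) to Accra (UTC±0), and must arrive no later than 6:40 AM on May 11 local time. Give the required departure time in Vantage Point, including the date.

Target arrival is already UTC: 6:40 AM on May 11.
Subtract 3 hours → departure 3:40 AM UTC on May 11.
Vantage Point is UTC−2:00: 3:40 AM − 2:00 = 1:40 AM on May 11.

1:40 AM on May 11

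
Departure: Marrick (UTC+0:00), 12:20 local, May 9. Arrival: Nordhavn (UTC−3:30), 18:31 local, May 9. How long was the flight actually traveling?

9 hours 41 minutes

Nordhavn is 3:30 behind Marrick.
Clock-face elapsed time (ignoring zones) is 6 hours 11 minutes.
Actual elapsed = 6 hours 11 minutes + 3:30 = 9 hours 41 minutes.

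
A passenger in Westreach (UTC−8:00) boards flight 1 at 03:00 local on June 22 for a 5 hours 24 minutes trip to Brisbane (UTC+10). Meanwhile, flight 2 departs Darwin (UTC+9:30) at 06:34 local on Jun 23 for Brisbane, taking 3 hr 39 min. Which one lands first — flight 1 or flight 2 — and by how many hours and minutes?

the first, by 8 hours 19 minutes

Flight 1 in UTC: 03:00 + 8:00 = 11:00 on Jun 22.
+5 hours 24 minutes → arrive 16:24 UTC on Jun 22.
Flight 2 in UTC: 06:34 − 9:30 = 21:04 on Jun 22.
+3 hours 39 minutes → arrive 00:43 UTC on Jun 23.
Flight 1 lands earlier by 8 hours 19 minutes.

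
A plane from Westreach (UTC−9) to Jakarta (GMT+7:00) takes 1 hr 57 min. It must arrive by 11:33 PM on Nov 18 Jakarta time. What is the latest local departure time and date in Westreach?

5:36 AM on November 18

Target arrival in UTC: 11:33 PM − 7:00 = 4:33 PM on Nov 18.
Subtract 1 hour 57 minutes → departure 2:36 PM UTC on Nov 18.
Westreach is UTC−9:00: 2:36 PM − 9:00 = 5:36 AM on Nov 18.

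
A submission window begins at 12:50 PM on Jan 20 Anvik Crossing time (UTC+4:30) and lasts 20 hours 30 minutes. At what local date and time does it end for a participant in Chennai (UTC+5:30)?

10:20 AM on January 21

Convert start to UTC: 12:50 PM − 4:30 = 8:20 AM UTC on Jan 20.
Add 20 hours 30 minutes duration → 4:50 AM UTC (Jan 21).
Chennai is UTC+5:30, so local end time = 4:50 AM + 5:30 = 10:20 AM on Jan 21.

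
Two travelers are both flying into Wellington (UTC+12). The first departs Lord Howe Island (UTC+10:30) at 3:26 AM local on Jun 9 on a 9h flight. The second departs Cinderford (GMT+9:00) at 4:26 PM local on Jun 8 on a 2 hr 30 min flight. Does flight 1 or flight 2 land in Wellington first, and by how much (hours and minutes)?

Flight 1 in UTC: 3:26 AM − 10:30 = 4:56 PM on Jun 8.
+9 hours → arrive 1:56 AM UTC on Jun 9.
Flight 2 in UTC: 4:26 PM − 9:00 = 7:26 AM on Jun 8.
+2 hours and 30 minutes → arrive 9:56 AM UTC on Jun 8.
Flight 2 lands earlier by 16 hours.

the second, by 16 hours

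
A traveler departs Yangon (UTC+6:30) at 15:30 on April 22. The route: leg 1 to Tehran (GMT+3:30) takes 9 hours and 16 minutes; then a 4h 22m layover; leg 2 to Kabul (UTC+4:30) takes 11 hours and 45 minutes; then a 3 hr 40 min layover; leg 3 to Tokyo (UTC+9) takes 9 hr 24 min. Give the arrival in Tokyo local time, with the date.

08:27 on April 24

Convert departure to UTC: 15:30 − 6:30 = 09:00 UTC on Apr 22.
Add 9 hours and 16 minutes leg 1 → 18:16 UTC.
Add 4 hours and 22 minutes layover in Tehran → 22:38 UTC.
Add 11 hours and 45 minutes leg 2 → 10:23 UTC (Apr 23).
Add 3 hours and 40 minutes layover in Kabul → 14:03 UTC.
Add 9 hours 24 minutes leg 3 → 23:27 UTC.
Tokyo is UTC+9:00, so local arrival = 23:27 + 9:00 = 08:27 on Apr 24.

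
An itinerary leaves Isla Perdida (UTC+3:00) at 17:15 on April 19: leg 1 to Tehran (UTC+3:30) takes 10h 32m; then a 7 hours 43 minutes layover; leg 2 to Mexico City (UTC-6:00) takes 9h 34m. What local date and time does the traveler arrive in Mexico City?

Convert departure to UTC: 17:15 − 3:00 = 14:15 UTC on Apr 19.
Add 10 hours and 32 minutes leg 1 → 00:47 UTC (Apr 20).
Add 7 hours and 43 minutes layover in Tehran → 08:30 UTC.
Add 9 hours and 34 minutes leg 2 → 18:04 UTC.
Mexico City is UTC−6:00, so local arrival = 18:04 − 6:00 = 12:04 on Apr 20.

12:04 on April 20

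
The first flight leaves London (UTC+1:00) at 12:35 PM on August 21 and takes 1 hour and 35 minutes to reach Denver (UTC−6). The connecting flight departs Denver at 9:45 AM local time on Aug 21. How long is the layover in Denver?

2 hours 35 minutes

Convert departure to UTC: 12:35 PM − 1:00 = 11:35 AM UTC on Aug 21.
Add 1 hour 35 minutes flight time → 1:10 PM UTC.
Denver is UTC−6:00, so local arrival = 1:10 PM − 6:00 = 7:10 AM on Aug 21.
Layover = 9:45 AM − 7:10 AM = 2 hours 35 minutes.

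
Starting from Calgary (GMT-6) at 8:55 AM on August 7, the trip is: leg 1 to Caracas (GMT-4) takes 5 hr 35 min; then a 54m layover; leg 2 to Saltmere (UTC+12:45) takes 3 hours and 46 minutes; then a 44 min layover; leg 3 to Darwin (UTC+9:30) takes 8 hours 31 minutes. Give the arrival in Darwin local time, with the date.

Convert departure to UTC: 8:55 AM + 6:00 = 2:55 PM UTC on Aug 7.
Add 5 hours and 35 minutes leg 1 → 8:30 PM UTC.
Add 54 minutes layover in Caracas → 9:24 PM UTC.
Add 3 hours and 46 minutes leg 2 → 1:10 AM UTC (Aug 8).
Add 44 minutes layover in Saltmere → 1:54 AM UTC.
Add 8 hours 31 minutes leg 3 → 10:25 AM UTC.
Darwin is UTC+9:30, so local arrival = 10:25 AM + 9:30 = 7:55 PM on Aug 8.

7:55 PM on August 8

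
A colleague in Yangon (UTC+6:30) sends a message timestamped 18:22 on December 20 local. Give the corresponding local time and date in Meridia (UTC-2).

09:52 on December 20

In UTC: 18:22 − 6:30 = 11:52 on Dec 20.
Meridia is UTC−2:00: 11:52 − 2:00 = 09:52 on Dec 20.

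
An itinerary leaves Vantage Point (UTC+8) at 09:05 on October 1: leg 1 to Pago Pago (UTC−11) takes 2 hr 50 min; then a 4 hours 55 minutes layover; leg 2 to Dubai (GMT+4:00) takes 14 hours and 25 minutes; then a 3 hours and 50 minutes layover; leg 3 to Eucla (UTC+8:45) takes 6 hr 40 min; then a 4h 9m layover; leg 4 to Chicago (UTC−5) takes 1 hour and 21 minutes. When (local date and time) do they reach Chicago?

Convert departure to UTC: 09:05 − 8:00 = 01:05 UTC on Oct 1.
Add 2 hours and 50 minutes leg 1 → 03:55 UTC.
Add 4 hours 55 minutes layover in Pago Pago → 08:50 UTC.
Add 14 hours 25 minutes leg 2 → 23:15 UTC.
Add 3 hours 50 minutes layover in Dubai → 03:05 UTC (Oct 2).
Add 6 hours 40 minutes leg 3 → 09:45 UTC.
Add 4 hours and 9 minutes layover in Eucla → 13:54 UTC.
Add 1 hour 21 minutes leg 4 → 15:15 UTC.
Chicago is UTC−5:00, so local arrival = 15:15 − 5:00 = 10:15 on Oct 2.

10:15 on October 2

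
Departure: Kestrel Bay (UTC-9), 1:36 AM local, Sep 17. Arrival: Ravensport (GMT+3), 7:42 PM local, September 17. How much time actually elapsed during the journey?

6 hours 6 minutes

Departure in UTC: 1:36 AM + 9:00 = 10:36 AM on Sep 17.
Arrival in UTC: 7:42 PM − 3:00 = 4:42 PM on Sep 17.
Elapsed = 4:42 PM − 10:36 AM = 6 hours 6 minutes.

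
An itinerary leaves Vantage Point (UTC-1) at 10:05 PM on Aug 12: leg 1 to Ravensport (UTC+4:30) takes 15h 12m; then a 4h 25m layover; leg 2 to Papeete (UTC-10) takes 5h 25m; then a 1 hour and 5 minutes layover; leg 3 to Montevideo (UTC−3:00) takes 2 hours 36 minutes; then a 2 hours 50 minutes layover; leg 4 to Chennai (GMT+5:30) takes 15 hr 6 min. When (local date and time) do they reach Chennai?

Convert departure to UTC: 10:05 PM + 1:00 = 11:05 PM UTC on Aug 12.
Add 15 hours and 12 minutes leg 1 → 2:17 PM UTC (Aug 13).
Add 4 hours and 25 minutes layover in Ravensport → 6:42 PM UTC.
Add 5 hours and 25 minutes leg 2 → 12:07 AM UTC (Aug 14).
Add 1 hour 5 minutes layover in Papeete → 1:12 AM UTC.
Add 2 hours and 36 minutes leg 3 → 3:48 AM UTC.
Add 2 hours and 50 minutes layover in Montevideo → 6:38 AM UTC.
Add 15 hours and 6 minutes leg 4 → 9:44 PM UTC.
Chennai is UTC+5:30, so local arrival = 9:44 PM + 5:30 = 3:14 AM on Aug 15.

3:14 AM on August 15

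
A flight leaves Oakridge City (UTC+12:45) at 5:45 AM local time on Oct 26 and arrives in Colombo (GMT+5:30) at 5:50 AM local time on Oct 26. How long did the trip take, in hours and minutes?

7 hours 20 minutes

Colombo is 7:15 behind Oakridge City.
Clock-face elapsed time (ignoring zones) is 5 minutes.
Actual elapsed = 5 minutes + 7:15 = 7 hours 20 minutes.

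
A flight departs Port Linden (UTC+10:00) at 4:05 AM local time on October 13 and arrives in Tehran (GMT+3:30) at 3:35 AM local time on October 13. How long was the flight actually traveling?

6 hours

Departure in UTC: 4:05 AM − 10:00 = 6:05 PM on Oct 12.
Arrival in UTC: 3:35 AM − 3:30 = 12:05 AM on Oct 13.
Elapsed = 12:05 AM − 6:05 PM (+1 day) = 6 hours.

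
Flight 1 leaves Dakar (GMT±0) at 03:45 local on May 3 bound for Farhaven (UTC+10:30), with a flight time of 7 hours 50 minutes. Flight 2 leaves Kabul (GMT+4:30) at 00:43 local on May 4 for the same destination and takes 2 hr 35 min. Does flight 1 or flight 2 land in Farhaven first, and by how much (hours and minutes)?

Flight 1 departs at 03:45 UTC (May 3).
+7 hours 50 minutes → arrive 11:35 UTC on May 3.
Flight 2 in UTC: 00:43 − 4:30 = 20:13 on May 3.
+2 hours and 35 minutes → arrive 22:48 UTC on May 3.
Flight 1 lands earlier by 11 hours 13 minutes.

the first, by 11 hours 13 minutes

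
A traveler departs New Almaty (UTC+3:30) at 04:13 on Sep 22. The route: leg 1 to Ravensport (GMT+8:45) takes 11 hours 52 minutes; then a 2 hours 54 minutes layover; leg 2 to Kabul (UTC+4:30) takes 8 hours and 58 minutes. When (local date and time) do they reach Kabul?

04:57 on September 23

Convert departure to UTC: 04:13 − 3:30 = 00:43 UTC on Sep 22.
Add 11 hours 52 minutes leg 1 → 12:35 UTC.
Add 2 hours and 54 minutes layover in Ravensport → 15:29 UTC.
Add 8 hours 58 minutes leg 2 → 00:27 UTC (Sep 23).
Kabul is UTC+4:30, so local arrival = 00:27 + 4:30 = 04:57 on Sep 23.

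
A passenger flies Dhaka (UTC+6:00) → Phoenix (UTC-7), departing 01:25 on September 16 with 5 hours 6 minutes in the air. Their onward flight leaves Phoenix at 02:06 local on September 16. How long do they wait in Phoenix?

Convert departure to UTC: 01:25 − 6:00 = 19:25 UTC on Sep 15.
Add 5 hours 6 minutes flight time → 00:31 UTC (Sep 16).
Phoenix is UTC−7:00, so local arrival = 00:31 − 7:00 = 17:31 on Sep 15.
Layover = 02:06 − 17:31 (+1 day) = 8 hours 35 minutes.

8 hours 35 minutes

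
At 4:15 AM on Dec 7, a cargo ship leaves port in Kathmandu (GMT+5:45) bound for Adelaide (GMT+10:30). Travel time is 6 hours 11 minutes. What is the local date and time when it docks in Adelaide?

3:11 PM on December 7

Adelaide is 4:45 ahead of Kathmandu.
After 6 hours and 11 minutes it is 10:26 AM in Kathmandu.
Shift by the zone difference: 10:26 AM + 4:45 = 3:11 PM on Dec 7 in Adelaide.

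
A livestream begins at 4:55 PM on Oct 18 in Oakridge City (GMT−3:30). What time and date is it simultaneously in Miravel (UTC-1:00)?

7:25 PM on Oct 18

In UTC: 4:55 PM + 3:30 = 8:25 PM on Oct 18.
Miravel is UTC−1:00: 8:25 PM − 1:00 = 7:25 PM on Oct 18.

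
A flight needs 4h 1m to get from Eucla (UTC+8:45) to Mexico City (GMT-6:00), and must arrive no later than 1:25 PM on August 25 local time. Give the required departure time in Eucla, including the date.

12:09 AM on August 26

Target arrival in UTC: 1:25 PM + 6:00 = 7:25 PM on Aug 25.
Subtract 4 hours 1 minute → departure 3:24 PM UTC on Aug 25.
Eucla is UTC+8:45: 3:24 PM + 8:45 = 12:09 AM on Aug 26.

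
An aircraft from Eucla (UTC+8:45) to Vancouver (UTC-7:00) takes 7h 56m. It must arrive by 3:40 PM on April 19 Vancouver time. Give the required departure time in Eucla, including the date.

11:29 PM on April 19

Target arrival in UTC: 3:40 PM + 7:00 = 10:40 PM on Apr 19.
Subtract 7 hours and 56 minutes → departure 2:44 PM UTC on Apr 19.
Eucla is UTC+8:45: 2:44 PM + 8:45 = 11:29 PM on Apr 19.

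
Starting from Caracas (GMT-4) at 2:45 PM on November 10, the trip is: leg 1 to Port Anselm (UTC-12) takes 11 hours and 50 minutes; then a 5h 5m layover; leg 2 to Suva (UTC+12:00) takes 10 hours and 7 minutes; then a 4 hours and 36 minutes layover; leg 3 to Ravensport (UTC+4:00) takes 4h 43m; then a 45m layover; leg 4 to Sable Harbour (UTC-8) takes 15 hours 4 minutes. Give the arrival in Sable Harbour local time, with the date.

2:55 PM on November 12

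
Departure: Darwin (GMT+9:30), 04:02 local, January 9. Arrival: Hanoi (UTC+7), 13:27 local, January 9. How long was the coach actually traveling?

Departure in UTC: 04:02 − 9:30 = 18:32 on Jan 8.
Arrival in UTC: 13:27 − 7:00 = 06:27 on Jan 9.
Elapsed = 06:27 − 18:32 (+1 day) = 11 hours 55 minutes.

11 hours 55 minutes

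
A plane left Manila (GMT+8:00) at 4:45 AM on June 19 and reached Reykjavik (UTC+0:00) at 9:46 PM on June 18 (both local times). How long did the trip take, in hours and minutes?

Reykjavik is 8:00 behind Manila.
Clock-face elapsed time (ignoring zones) is −6 hours 59 minutes.
Actual elapsed = −6 hours 59 minutes + 8:00 = 1 hour 1 minute.

1 hour 1 minute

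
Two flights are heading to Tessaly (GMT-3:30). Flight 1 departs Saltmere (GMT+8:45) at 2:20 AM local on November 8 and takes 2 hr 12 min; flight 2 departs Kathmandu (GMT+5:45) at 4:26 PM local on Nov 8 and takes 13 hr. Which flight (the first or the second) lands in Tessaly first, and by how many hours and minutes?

Flight 1 in UTC: 2:20 AM − 8:45 = 5:35 PM on Nov 7.
+2 hours 12 minutes → arrive 7:47 PM UTC on Nov 7.
Flight 2 in UTC: 4:26 PM − 5:45 = 10:41 AM on Nov 8.
+13 hours → arrive 11:41 PM UTC on Nov 8.
Flight 1 lands earlier by 27 hours 54 minutes.

the first, by 27 hours 54 minutes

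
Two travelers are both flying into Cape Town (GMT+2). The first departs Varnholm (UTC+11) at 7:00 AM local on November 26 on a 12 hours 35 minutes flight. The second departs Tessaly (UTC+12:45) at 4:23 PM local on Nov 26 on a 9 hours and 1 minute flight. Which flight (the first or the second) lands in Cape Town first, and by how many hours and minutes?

Flight 1 in UTC: 7:00 AM − 11:00 = 8:00 PM on Nov 25.
+12 hours 35 minutes → arrive 8:35 AM UTC on Nov 26.
Flight 2 in UTC: 4:23 PM − 12:45 = 3:38 AM on Nov 26.
+9 hours and 1 minute → arrive 12:39 PM UTC on Nov 26.
Flight 1 lands earlier by 4 hours 4 minutes.

the first, by 4 hours 4 minutes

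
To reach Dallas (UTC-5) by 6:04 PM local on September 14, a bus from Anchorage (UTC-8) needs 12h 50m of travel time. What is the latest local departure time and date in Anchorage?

Target arrival in UTC: 6:04 PM + 5:00 = 11:04 PM on Sep 14.
Subtract 12 hours and 50 minutes → departure 10:14 AM UTC on Sep 14.
Anchorage is UTC−8:00: 10:14 AM − 8:00 = 2:14 AM on Sep 14.

2:14 AM on September 14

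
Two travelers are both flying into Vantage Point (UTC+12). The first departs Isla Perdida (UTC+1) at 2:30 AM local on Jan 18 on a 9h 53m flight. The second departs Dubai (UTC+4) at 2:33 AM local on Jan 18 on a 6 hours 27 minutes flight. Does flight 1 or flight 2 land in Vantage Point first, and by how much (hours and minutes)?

the second, by 6 hours 23 minutes

Flight 1 in UTC: 2:30 AM − 1:00 = 1:30 AM on Jan 18.
+9 hours 53 minutes → arrive 11:23 AM UTC on Jan 18.
Flight 2 in UTC: 2:33 AM − 4:00 = 10:33 PM on Jan 17.
+6 hours 27 minutes → arrive 5:00 AM UTC on Jan 18.
Flight 2 lands earlier by 6 hours 23 minutes.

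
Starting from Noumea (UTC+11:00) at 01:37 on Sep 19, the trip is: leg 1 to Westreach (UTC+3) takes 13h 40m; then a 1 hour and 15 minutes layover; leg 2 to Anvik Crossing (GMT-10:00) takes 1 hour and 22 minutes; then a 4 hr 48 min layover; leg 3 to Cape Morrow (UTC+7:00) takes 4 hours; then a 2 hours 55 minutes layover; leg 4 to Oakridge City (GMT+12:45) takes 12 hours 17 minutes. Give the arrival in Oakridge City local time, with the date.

Convert departure to UTC: 01:37 − 11:00 = 14:37 UTC on Sep 18.
Add 13 hours and 40 minutes leg 1 → 04:17 UTC (Sep 19).
Add 1 hour and 15 minutes layover in Westreach → 05:32 UTC.
Add 1 hour 22 minutes leg 2 → 06:54 UTC.
Add 4 hours 48 minutes layover in Anvik Crossing → 11:42 UTC.
Add 4 hours leg 3 → 15:42 UTC.
Add 2 hours 55 minutes layover in Cape Morrow → 18:37 UTC.
Add 12 hours and 17 minutes leg 4 → 06:54 UTC (Sep 20).
Oakridge City is UTC+12:45, so local arrival = 06:54 + 12:45 = 19:39 on Sep 20.

19:39 on September 20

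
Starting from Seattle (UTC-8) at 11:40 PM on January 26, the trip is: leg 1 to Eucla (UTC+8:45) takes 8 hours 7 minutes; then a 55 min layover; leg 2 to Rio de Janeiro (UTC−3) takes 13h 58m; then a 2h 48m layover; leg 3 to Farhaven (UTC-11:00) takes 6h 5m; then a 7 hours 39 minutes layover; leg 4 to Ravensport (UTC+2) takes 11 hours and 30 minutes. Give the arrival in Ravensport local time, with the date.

Convert departure to UTC: 11:40 PM + 8:00 = 7:40 AM UTC on Jan 27.
Add 8 hours and 7 minutes leg 1 → 3:47 PM UTC.
Add 55 minutes layover in Eucla → 4:42 PM UTC.
Add 13 hours and 58 minutes leg 2 → 6:40 AM UTC (Jan 28).
Add 2 hours and 48 minutes layover in Rio de Janeiro → 9:28 AM UTC.
Add 6 hours and 5 minutes leg 3 → 3:33 PM UTC.
Add 7 hours 39 minutes layover in Farhaven → 11:12 PM UTC.
Add 11 hours and 30 minutes leg 4 → 10:42 AM UTC (Jan 29).
Ravensport is UTC+2:00, so local arrival = 10:42 AM + 2:00 = 12:42 PM on Jan 29.

12:42 PM on January 29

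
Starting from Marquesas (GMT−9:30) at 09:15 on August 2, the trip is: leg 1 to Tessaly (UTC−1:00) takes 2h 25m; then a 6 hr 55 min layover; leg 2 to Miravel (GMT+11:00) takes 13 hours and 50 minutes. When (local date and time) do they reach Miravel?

04:55 on Aug 4

Convert departure to UTC: 09:15 + 9:30 = 18:45 UTC on Aug 2.
Add 2 hours and 25 minutes leg 1 → 21:10 UTC.
Add 6 hours and 55 minutes layover in Tessaly → 04:05 UTC (Aug 3).
Add 13 hours and 50 minutes leg 2 → 17:55 UTC.
Miravel is UTC+11:00, so local arrival = 17:55 + 11:00 = 04:55 on Aug 4.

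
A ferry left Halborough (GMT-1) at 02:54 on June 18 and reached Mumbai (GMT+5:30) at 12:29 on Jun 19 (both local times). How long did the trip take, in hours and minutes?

27 hours 5 minutes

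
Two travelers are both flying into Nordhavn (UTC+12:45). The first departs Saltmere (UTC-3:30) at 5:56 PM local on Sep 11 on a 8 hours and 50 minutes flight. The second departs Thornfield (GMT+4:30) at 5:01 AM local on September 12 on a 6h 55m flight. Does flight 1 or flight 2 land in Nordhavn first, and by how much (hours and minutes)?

Flight 1 in UTC: 5:56 PM + 3:30 = 9:26 PM on Sep 11.
+8 hours 50 minutes → arrive 6:16 AM UTC on Sep 12.
Flight 2 in UTC: 5:01 AM − 4:30 = 12:31 AM on Sep 12.
+6 hours and 55 minutes → arrive 7:26 AM UTC on Sep 12.
Flight 1 lands earlier by 1 hour 10 minutes.

the first, by 1 hour 10 minutes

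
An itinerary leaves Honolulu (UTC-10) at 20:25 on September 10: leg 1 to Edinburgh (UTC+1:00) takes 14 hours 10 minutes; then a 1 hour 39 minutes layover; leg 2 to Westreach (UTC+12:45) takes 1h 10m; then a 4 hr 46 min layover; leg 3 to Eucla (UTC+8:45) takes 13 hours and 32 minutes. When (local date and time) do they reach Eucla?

02:27 on September 13

Convert departure to UTC: 20:25 + 10:00 = 06:25 UTC on Sep 11.
Add 14 hours and 10 minutes leg 1 → 20:35 UTC.
Add 1 hour and 39 minutes layover in Edinburgh → 22:14 UTC.
Add 1 hour 10 minutes leg 2 → 23:24 UTC.
Add 4 hours 46 minutes layover in Westreach → 04:10 UTC (Sep 12).
Add 13 hours and 32 minutes leg 3 → 17:42 UTC.
Eucla is UTC+8:45, so local arrival = 17:42 + 8:45 = 02:27 on Sep 13.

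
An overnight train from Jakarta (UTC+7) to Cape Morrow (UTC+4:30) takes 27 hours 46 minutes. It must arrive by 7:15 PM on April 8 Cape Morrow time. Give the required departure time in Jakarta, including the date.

Target arrival in UTC: 7:15 PM − 4:30 = 2:45 PM on Apr 8.
Subtract 27 hours 46 minutes → departure 10:59 AM UTC on Apr 7.
Jakarta is UTC+7:00: 10:59 AM + 7:00 = 5:59 PM on Apr 7.

5:59 PM on April 7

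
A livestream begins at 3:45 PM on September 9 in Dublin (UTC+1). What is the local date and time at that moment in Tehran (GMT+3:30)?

6:15 PM on September 9

In UTC: 3:45 PM − 1:00 = 2:45 PM on Sep 9.
Tehran is UTC+3:30: 2:45 PM + 3:30 = 6:15 PM on Sep 9.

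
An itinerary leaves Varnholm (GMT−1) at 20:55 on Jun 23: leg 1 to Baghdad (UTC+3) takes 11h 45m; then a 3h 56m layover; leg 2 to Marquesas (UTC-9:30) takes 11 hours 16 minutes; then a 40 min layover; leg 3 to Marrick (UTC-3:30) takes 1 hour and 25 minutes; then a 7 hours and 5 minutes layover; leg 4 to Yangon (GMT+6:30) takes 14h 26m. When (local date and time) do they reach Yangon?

Convert departure to UTC: 20:55 + 1:00 = 21:55 UTC on Jun 23.
Add 11 hours and 45 minutes leg 1 → 09:40 UTC (Jun 24).
Add 3 hours and 56 minutes layover in Baghdad → 13:36 UTC.
Add 11 hours and 16 minutes leg 2 → 00:52 UTC (Jun 25).
Add 40 minutes layover in Marquesas → 01:32 UTC.
Add 1 hour and 25 minutes leg 3 → 02:57 UTC.
Add 7 hours and 5 minutes layover in Marrick → 10:02 UTC.
Add 14 hours and 26 minutes leg 4 → 00:28 UTC (Jun 26).
Yangon is UTC+6:30, so local arrival = 00:28 + 6:30 = 06:58 on Jun 26.

06:58 on June 26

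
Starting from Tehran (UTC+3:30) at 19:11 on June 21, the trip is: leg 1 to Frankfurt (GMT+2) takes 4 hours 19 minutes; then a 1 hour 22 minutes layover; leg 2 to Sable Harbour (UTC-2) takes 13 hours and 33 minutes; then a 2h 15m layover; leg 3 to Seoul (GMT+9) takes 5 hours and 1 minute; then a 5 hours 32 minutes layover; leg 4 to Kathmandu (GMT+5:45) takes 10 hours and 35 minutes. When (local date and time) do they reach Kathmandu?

16:03 on June 23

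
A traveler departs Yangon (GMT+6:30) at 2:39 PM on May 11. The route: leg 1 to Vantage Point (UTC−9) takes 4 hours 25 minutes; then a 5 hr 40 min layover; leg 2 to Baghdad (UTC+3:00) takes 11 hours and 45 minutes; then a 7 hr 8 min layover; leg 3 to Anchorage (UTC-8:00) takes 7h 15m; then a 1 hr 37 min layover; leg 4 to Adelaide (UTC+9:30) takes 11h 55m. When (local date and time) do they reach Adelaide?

7:24 PM on May 13

Convert departure to UTC: 2:39 PM − 6:30 = 8:09 AM UTC on May 11.
Add 4 hours and 25 minutes leg 1 → 12:34 PM UTC.
Add 5 hours and 40 minutes layover in Vantage Point → 6:14 PM UTC.
Add 11 hours 45 minutes leg 2 → 5:59 AM UTC (May 12).
Add 7 hours and 8 minutes layover in Baghdad → 1:07 PM UTC.
Add 7 hours 15 minutes leg 3 → 8:22 PM UTC.
Add 1 hour and 37 minutes layover in Anchorage → 9:59 PM UTC.
Add 11 hours 55 minutes leg 4 → 9:54 AM UTC (May 13).
Adelaide is UTC+9:30, so local arrival = 9:54 AM + 9:30 = 7:24 PM on May 13.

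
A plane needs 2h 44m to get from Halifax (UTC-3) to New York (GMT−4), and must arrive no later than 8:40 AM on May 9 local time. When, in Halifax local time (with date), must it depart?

Target arrival in UTC: 8:40 AM + 4:00 = 12:40 PM on May 9.
Subtract 2 hours and 44 minutes → departure 9:56 AM UTC on May 9.
Halifax is UTC−3:00: 9:56 AM − 3:00 = 6:56 AM on May 9.

6:56 AM on May 9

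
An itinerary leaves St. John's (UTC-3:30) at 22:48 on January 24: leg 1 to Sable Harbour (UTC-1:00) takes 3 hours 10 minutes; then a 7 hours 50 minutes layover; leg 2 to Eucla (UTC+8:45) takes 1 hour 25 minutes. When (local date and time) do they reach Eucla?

23:28 on January 25

Convert departure to UTC: 22:48 + 3:30 = 02:18 UTC on Jan 25.
Add 3 hours 10 minutes leg 1 → 05:28 UTC.
Add 7 hours and 50 minutes layover in Sable Harbour → 13:18 UTC.
Add 1 hour and 25 minutes leg 2 → 14:43 UTC.
Eucla is UTC+8:45, so local arrival = 14:43 + 8:45 = 23:28 on Jan 25.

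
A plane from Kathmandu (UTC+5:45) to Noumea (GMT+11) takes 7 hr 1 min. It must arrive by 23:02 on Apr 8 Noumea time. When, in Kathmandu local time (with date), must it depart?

10:46 on Apr 8

Target arrival in UTC: 23:02 − 11:00 = 12:02 on Apr 8.
Subtract 7 hours and 1 minute → departure 05:01 UTC on Apr 8.
Kathmandu is UTC+5:45: 05:01 + 5:45 = 10:46 on Apr 8.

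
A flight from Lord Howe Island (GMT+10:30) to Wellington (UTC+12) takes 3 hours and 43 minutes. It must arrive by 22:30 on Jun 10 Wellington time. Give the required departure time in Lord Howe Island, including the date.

17:17 on June 10

Target arrival in UTC: 22:30 − 12:00 = 10:30 on Jun 10.
Subtract 3 hours 43 minutes → departure 06:47 UTC on Jun 10.
Lord Howe Island is UTC+10:30: 06:47 + 10:30 = 17:17 on Jun 10.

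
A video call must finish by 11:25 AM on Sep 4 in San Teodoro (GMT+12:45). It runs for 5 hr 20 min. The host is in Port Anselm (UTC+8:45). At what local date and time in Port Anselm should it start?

Target end time in UTC: 11:25 AM − 12:45 = 10:40 PM on Sep 3.
Subtract 5 hours and 20 minutes → start 5:20 PM UTC on Sep 3.
Port Anselm is UTC+8:45: 5:20 PM + 8:45 = 2:05 AM on Sep 4.

2:05 AM on Sep 4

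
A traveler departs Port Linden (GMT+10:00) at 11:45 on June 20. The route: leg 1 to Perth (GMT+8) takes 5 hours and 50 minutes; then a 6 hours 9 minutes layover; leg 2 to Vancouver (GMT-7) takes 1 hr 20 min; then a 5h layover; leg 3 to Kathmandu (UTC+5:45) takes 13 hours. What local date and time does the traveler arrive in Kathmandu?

14:49 on June 21

Convert departure to UTC: 11:45 − 10:00 = 01:45 UTC on Jun 20.
Add 5 hours and 50 minutes leg 1 → 07:35 UTC.
Add 6 hours and 9 minutes layover in Perth → 13:44 UTC.
Add 1 hour 20 minutes leg 2 → 15:04 UTC.
Add 5 hours layover in Vancouver → 20:04 UTC.
Add 13 hours leg 3 → 09:04 UTC (Jun 21).
Kathmandu is UTC+5:45, so local arrival = 09:04 + 5:45 = 14:49 on Jun 21.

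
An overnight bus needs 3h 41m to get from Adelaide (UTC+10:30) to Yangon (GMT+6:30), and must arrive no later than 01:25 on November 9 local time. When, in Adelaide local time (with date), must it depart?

01:44 on November 9

Target arrival in UTC: 01:25 − 6:30 = 18:55 on Nov 8.
Subtract 3 hours 41 minutes → departure 15:14 UTC on Nov 8.
Adelaide is UTC+10:30: 15:14 + 10:30 = 01:44 on Nov 9.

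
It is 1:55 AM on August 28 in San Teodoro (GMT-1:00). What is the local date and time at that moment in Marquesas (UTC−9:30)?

5:25 PM on August 27

Marquesas is 8:30 behind San Teodoro.
Shift by the zone difference: 1:55 AM − 8:30 = 5:25 PM on Aug 27 in Marquesas.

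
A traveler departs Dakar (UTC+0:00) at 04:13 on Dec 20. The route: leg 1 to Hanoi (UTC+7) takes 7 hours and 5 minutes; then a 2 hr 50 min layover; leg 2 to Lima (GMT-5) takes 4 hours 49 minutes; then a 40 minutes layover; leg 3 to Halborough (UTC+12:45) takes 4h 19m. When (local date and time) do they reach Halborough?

12:41 on December 21

Dakar is at UTC+0, so departure is already 04:13 UTC on Dec 20.
Add 7 hours and 5 minutes leg 1 → 11:18 UTC.
Add 2 hours 50 minutes layover in Hanoi → 14:08 UTC.
Add 4 hours 49 minutes leg 2 → 18:57 UTC.
Add 40 minutes layover in Lima → 19:37 UTC.
Add 4 hours and 19 minutes leg 3 → 23:56 UTC.
Halborough is UTC+12:45, so local arrival = 23:56 + 12:45 = 12:41 on Dec 21.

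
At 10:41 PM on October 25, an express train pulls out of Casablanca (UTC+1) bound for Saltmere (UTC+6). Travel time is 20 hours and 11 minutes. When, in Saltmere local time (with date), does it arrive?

11:52 PM on October 26

Saltmere is 5:00 ahead of Casablanca.
After 20 hours and 11 minutes it is 6:52 PM (Oct 26) in Casablanca.
Shift by the zone difference: 6:52 PM + 5:00 = 11:52 PM on Oct 26 in Saltmere.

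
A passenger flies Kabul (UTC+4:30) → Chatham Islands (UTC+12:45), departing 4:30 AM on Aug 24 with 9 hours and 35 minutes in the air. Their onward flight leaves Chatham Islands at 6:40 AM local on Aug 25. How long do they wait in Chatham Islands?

Convert departure to UTC: 4:30 AM − 4:30 = 12:00 AM UTC on Aug 24.
Add 9 hours 35 minutes flight time → 9:35 AM UTC.
Chatham Islands is UTC+12:45, so local arrival = 9:35 AM + 12:45 = 10:20 PM on Aug 24.
Layover = 6:40 AM − 10:20 PM (+1 day) = 8 hours 20 minutes.

8 hours 20 minutes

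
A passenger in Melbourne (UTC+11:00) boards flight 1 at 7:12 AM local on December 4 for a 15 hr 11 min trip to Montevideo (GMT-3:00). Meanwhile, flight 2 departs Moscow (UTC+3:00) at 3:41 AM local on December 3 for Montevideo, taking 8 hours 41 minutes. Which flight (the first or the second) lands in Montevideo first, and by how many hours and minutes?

Flight 1 in UTC: 7:12 AM − 11:00 = 8:12 PM on Dec 3.
+15 hours 11 minutes → arrive 11:23 AM UTC on Dec 4.
Flight 2 in UTC: 3:41 AM − 3:00 = 12:41 AM on Dec 3.
+8 hours and 41 minutes → arrive 9:22 AM UTC on Dec 3.
Flight 2 lands earlier by 26 hours 1 minute.

the second, by 26 hours 1 minute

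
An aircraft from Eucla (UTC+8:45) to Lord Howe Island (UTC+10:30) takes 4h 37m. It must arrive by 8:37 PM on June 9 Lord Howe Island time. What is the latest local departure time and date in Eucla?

Target arrival in UTC: 8:37 PM − 10:30 = 10:07 AM on Jun 9.
Subtract 4 hours 37 minutes → departure 5:30 AM UTC on Jun 9.
Eucla is UTC+8:45: 5:30 AM + 8:45 = 2:15 PM on Jun 9.

2:15 PM on June 9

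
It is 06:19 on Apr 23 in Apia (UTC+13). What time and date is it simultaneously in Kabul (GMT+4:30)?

In UTC: 06:19 − 13:00 = 17:19 on Apr 22.
Kabul is UTC+4:30: 17:19 + 4:30 = 21:49 on Apr 22.

21:49 on Apr 22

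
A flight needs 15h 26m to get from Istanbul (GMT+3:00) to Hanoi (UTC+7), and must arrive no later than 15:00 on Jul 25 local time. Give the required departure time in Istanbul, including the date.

Target arrival in UTC: 15:00 − 7:00 = 08:00 on Jul 25.
Subtract 15 hours and 26 minutes → departure 16:34 UTC on Jul 24.
Istanbul is UTC+3:00: 16:34 + 3:00 = 19:34 on Jul 24.

19:34 on July 24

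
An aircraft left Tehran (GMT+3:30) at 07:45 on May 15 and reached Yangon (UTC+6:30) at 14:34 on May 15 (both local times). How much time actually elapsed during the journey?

3 hours 49 minutes

Departure in UTC: 07:45 − 3:30 = 04:15 on May 15.
Arrival in UTC: 14:34 − 6:30 = 08:04 on May 15.
Elapsed = 08:04 − 04:15 = 3 hours 49 minutes.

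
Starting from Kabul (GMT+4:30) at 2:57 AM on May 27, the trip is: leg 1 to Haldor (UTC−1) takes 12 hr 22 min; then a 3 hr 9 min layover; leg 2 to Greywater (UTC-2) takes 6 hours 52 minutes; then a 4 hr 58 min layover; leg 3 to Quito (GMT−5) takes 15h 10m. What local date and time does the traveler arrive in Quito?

11:58 AM on May 28

Convert departure to UTC: 2:57 AM − 4:30 = 10:27 PM UTC on May 26.
Add 12 hours and 22 minutes leg 1 → 10:49 AM UTC (May 27).
Add 3 hours and 9 minutes layover in Haldor → 1:58 PM UTC.
Add 6 hours 52 minutes leg 2 → 8:50 PM UTC.
Add 4 hours 58 minutes layover in Greywater → 1:48 AM UTC (May 28).
Add 15 hours and 10 minutes leg 3 → 4:58 PM UTC.
Quito is UTC−5:00, so local arrival = 4:58 PM − 5:00 = 11:58 AM on May 28.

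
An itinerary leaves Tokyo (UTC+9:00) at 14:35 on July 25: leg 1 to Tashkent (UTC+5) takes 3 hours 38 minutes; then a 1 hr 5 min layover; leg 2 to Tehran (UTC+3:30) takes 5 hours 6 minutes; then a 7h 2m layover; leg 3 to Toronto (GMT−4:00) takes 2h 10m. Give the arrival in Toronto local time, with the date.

Convert departure to UTC: 14:35 − 9:00 = 05:35 UTC on Jul 25.
Add 3 hours 38 minutes leg 1 → 09:13 UTC.
Add 1 hour 5 minutes layover in Tashkent → 10:18 UTC.
Add 5 hours and 6 minutes leg 2 → 15:24 UTC.
Add 7 hours 2 minutes layover in Tehran → 22:26 UTC.
Add 2 hours and 10 minutes leg 3 → 00:36 UTC (Jul 26).
Toronto is UTC−4:00, so local arrival = 00:36 − 4:00 = 20:36 on Jul 25.

20:36 on July 25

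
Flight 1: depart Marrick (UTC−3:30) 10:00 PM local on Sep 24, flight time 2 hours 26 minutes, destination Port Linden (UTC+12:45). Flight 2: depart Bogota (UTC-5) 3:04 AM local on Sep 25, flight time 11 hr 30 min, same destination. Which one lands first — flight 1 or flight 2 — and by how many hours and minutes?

Flight 1 in UTC: 10:00 PM + 3:30 = 1:30 AM on Sep 25.
+2 hours 26 minutes → arrive 3:56 AM UTC on Sep 25.
Flight 2 in UTC: 3:04 AM + 5:00 = 8:04 AM on Sep 25.
+11 hours and 30 minutes → arrive 7:34 PM UTC on Sep 25.
Flight 1 lands earlier by 15 hours 38 minutes.

the first, by 15 hours 38 minutes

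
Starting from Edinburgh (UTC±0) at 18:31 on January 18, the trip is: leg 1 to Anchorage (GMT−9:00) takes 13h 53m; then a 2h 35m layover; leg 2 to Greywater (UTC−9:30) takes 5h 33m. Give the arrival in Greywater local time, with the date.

Edinburgh is at UTC+0, so departure is already 18:31 UTC on Jan 18.
Add 13 hours 53 minutes leg 1 → 08:24 UTC (Jan 19).
Add 2 hours 35 minutes layover in Anchorage → 10:59 UTC.
Add 5 hours 33 minutes leg 2 → 16:32 UTC.
Greywater is UTC−9:30, so local arrival = 16:32 − 9:30 = 07:02 on Jan 19.

07:02 on Jan 19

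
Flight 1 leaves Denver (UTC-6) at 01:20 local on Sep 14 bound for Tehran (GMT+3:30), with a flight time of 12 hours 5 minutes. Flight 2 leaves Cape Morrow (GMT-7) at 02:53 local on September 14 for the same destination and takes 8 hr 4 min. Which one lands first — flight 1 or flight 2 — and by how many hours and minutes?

the second, by 1 hour 28 minutes

Flight 1 in UTC: 01:20 + 6:00 = 07:20 on Sep 14.
+12 hours 5 minutes → arrive 19:25 UTC on Sep 14.
Flight 2 in UTC: 02:53 + 7:00 = 09:53 on Sep 14.
+8 hours 4 minutes → arrive 17:57 UTC on Sep 14.
Flight 2 lands earlier by 1 hour 28 minutes.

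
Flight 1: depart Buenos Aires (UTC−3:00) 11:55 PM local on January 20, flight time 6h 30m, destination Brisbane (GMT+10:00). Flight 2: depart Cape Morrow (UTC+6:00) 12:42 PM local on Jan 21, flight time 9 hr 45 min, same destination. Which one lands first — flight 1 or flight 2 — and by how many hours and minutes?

the first, by 7 hours 2 minutes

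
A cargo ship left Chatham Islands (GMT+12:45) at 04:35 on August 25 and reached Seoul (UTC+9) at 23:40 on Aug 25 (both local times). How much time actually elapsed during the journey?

Departure in UTC: 04:35 − 12:45 = 15:50 on Aug 24.
Arrival in UTC: 23:40 − 9:00 = 14:40 on Aug 25.
Elapsed = 14:40 − 15:50 (+1 day) = 22 hours 50 minutes.

22 hours 50 minutes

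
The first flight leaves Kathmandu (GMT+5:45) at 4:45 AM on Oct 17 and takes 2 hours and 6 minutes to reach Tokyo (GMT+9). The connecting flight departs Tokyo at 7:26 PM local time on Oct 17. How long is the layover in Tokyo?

Convert departure to UTC: 4:45 AM − 5:45 = 11:00 PM UTC on Oct 16.
Add 2 hours 6 minutes flight time → 1:06 AM UTC (Oct 17).
Tokyo is UTC+9:00, so local arrival = 1:06 AM + 9:00 = 10:06 AM on Oct 17.
Layover = 7:26 PM − 10:06 AM = 9 hours 20 minutes.

9 hours 20 minutes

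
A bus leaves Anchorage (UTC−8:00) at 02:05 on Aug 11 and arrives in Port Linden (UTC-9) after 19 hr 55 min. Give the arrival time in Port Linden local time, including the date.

Convert departure to UTC: 02:05 + 8:00 = 10:05 UTC on Aug 11.
Add 19 hours 55 minutes travel time → 06:00 UTC (Aug 12).
Port Linden is UTC−9:00, so local arrival = 06:00 − 9:00 = 21:00 on Aug 11.

21:00 on Aug 11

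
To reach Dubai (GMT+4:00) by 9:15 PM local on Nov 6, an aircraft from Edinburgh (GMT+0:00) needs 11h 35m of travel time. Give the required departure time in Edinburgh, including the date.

5:40 AM on November 6

Target arrival in UTC: 9:15 PM − 4:00 = 5:15 PM on Nov 6.
Subtract 11 hours and 35 minutes → departure 5:40 AM UTC on Nov 6.
Edinburgh is UTC+0, so departure is 5:40 AM on Nov 6.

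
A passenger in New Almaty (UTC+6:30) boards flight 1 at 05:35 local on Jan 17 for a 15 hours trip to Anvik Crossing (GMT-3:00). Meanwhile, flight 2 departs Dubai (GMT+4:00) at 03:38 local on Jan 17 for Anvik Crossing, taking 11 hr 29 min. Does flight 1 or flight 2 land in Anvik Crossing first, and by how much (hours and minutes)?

Flight 1 in UTC: 05:35 − 6:30 = 23:05 on Jan 16.
+15 hours → arrive 14:05 UTC on Jan 17.
Flight 2 in UTC: 03:38 − 4:00 = 23:38 on Jan 16.
+11 hours and 29 minutes → arrive 11:07 UTC on Jan 17.
Flight 2 lands earlier by 2 hours 58 minutes.

the second, by 2 hours 58 minutes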